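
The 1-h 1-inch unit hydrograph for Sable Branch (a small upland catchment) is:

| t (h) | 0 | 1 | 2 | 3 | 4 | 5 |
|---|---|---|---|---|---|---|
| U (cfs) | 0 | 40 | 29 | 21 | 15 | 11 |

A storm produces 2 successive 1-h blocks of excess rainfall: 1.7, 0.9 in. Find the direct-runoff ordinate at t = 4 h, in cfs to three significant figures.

By discrete convolution, Q_j = Σ (P_i / 1 in) · U_{j−i}.
At t = 4 h (j=4): Q = (1.7/1)·15 + (0.9/1)·21 = 44.4 cfs.

Q ≈ 44.4 cfs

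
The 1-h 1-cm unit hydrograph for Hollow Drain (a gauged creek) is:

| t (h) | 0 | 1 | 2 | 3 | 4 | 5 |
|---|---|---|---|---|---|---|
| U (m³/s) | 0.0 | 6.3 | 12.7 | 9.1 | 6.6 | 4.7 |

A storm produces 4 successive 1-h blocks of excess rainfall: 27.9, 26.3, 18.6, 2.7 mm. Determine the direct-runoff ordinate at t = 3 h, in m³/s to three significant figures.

By discrete convolution, Q_j = Σ (P_i / 10 mm) · U_{j−i}.
At t = 3 h (j=3): Q = (27.9/10)·9.1 + (26.3/10)·12.7 + (18.6/10)·6.3 + (2.7/10)·0.0 = 70.5 m³/s.

Q ≈ 70.5 m³/s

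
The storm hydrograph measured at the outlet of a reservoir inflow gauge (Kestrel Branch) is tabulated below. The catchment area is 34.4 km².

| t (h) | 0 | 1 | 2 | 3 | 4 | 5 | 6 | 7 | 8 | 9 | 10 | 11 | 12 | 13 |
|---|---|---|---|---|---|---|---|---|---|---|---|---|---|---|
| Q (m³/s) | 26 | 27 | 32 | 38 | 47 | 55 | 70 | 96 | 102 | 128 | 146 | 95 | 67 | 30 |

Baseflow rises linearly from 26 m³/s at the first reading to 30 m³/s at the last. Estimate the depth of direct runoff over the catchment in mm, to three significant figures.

Direct runoff: 0.00, 0.69, 5.38, 11.08, 19.77, 27.46, 42.15, 67.85, 73.54, 99.23, 116.92, 65.62, 37.31, 0.00 m³/s; ΣQ_DR = 567.0 m³/s.
V = ΣQ_DR · Δt = 567.0 × 3600 s = 2.041 × 10^6 m³.
Over A = 34.4 km², depth = V / A = 59.3 mm.

d ≈ 59.3 mm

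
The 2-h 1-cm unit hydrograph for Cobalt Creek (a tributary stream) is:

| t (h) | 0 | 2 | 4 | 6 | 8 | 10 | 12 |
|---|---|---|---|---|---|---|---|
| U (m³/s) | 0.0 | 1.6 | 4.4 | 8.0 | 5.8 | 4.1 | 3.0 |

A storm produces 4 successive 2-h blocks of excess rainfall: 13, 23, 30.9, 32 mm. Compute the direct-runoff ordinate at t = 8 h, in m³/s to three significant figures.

By discrete convolution, Q_j = Σ (P_i / 10 mm) · U_{j−i}.
At t = 8 h (j=4): Q = (13/10)·5.8 + (23/10)·8.0 + (30.9/10)·4.4 + (32/10)·1.6 = 44.7 m³/s.

Q ≈ 44.7 m³/s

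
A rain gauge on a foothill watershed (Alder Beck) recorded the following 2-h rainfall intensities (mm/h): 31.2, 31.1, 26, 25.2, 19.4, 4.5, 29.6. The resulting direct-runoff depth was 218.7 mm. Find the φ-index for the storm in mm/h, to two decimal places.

φ ≈ 8.86 mm/h

Only the 6 blocks with intensity above φ contribute runoff: 31.2, 31.1, 26, 25.2, 19.4, 29.6 mm/h.
Σ(I−φ)·Δt = d  ⇒  (31.2+31.1+26+25.2+19.4+29.6 − 6φ)·2 = 218.7
φ = (162.5 − 218.7/2) / 6 = 8.86 mm/h.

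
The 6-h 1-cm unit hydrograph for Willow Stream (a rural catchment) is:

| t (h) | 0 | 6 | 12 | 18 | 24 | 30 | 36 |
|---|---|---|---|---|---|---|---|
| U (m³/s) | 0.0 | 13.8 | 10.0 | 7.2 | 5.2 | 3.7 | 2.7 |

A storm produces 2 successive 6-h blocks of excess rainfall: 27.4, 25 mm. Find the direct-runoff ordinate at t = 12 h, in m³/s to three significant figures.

By discrete convolution, Q_j = Σ (P_i / 10 mm) · U_{j−i}.
At t = 12 h (j=2): Q = (27.4/10)·10.0 + (25/10)·13.8 = 61.9 m³/s.

Q ≈ 61.9 m³/s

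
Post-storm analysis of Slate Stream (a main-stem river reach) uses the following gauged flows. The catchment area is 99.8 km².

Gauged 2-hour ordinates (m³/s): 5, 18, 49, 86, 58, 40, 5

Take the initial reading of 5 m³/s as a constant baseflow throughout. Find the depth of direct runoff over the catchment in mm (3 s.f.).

d ≈ 16.3 mm

Direct runoff: 0.0, 13.0, 44.0, 81.0, 53.0, 35.0, 0.0 m³/s; ΣQ_DR = 226.0 m³/s.
V = ΣQ_DR · Δt = 226.0 × 7200 s = 1.627 × 10^6 m³.
Over A = 99.8 km², depth = V / A = 16.3 mm.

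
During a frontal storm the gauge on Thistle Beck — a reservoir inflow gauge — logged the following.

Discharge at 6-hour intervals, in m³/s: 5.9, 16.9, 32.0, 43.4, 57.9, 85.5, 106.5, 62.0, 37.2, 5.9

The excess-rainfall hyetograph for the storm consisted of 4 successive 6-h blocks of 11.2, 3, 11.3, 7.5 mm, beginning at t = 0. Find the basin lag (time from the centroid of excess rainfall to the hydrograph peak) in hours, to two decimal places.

Centroid of excess rainfall: t_c = Σ P_i·t̄_i / ΣP_i = 11.7455 h (block centres at 3, 9, 15, 21 h).
Hydrograph peak occurs at t = 36 h, so basin lag t_L = 36 − 11.7455 = 24.25 h.

t_L ≈ 24.25 h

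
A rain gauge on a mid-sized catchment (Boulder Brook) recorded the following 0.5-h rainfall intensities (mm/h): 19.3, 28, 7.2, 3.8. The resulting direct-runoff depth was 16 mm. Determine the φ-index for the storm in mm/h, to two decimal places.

Only the 2 blocks with intensity above φ contribute runoff: 19.3, 28 mm/h.
Σ(I−φ)·Δt = d  ⇒  (19.3+28 − 2φ)·0.5 = 16
φ = (47.30 − 16/0.5) / 2 = 7.65 mm/h.

φ ≈ 7.65 mm/h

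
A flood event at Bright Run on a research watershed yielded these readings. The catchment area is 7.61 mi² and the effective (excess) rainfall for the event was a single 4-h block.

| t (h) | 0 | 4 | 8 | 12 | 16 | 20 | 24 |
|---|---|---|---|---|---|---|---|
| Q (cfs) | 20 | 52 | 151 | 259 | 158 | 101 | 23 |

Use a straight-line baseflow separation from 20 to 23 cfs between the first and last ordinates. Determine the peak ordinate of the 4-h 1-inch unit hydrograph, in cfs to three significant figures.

U_p ≈ 475 cfs

Direct runoff: 0.00, 31.50, 130.00, 237.50, 136.00, 78.50, 0.00 cfs; ΣQ_DR = 613.5 cfs, peak = 237.50 cfs.
Runoff depth d = ΣQ_DR·Δt / A = 613.5 × 14400 / (7.61 mi²) = 0.4997 in.
The 1-inch UH is the DRH scaled by (1 in)/d, so U_p = 237.50 × 1/0.4997 = 475 cfs.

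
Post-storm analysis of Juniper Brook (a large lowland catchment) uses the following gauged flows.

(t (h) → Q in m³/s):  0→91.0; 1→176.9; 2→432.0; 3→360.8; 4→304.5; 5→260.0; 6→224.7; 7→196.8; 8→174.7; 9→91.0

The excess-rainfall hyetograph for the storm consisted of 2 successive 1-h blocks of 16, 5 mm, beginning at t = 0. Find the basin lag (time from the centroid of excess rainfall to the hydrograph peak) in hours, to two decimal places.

t_L ≈ 1.26 h

Centroid of excess rainfall: t_c = Σ P_i·t̄_i / ΣP_i = 0.7381 h (block centres at 0.5, 1.5 h).
Hydrograph peak occurs at t = 2 h, so basin lag t_L = 2 − 0.7381 = 1.26 h.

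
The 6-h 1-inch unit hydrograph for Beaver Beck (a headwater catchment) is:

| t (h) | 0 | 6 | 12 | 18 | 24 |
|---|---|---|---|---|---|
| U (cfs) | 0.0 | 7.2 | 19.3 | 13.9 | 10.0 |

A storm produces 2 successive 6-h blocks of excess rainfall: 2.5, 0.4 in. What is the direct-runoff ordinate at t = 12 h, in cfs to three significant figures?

By discrete convolution, Q_j = Σ (P_i / 1 in) · U_{j−i}.
At t = 12 h (j=2): Q = (2.5/1)·19.3 + (0.4/1)·7.2 = 51.1 cfs.

Q ≈ 51.1 cfs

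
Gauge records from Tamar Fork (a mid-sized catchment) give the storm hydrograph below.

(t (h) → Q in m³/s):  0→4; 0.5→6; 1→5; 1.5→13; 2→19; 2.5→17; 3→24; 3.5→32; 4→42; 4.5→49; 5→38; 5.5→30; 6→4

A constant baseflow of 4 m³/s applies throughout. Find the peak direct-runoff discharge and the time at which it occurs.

Q_p = 45.0 m³/s at t = 4.5 h

Subtracting baseflow gives direct-runoff ordinates: 0.0, 2.0, 1.0, 9.0, 15.0, 13.0, 20.0, 28.0, 38.0, 45.0, 34.0, 26.0, 0.0 m³/s.
The maximum is 45.0 m³/s, occurring at the reading for t = 4.5 h.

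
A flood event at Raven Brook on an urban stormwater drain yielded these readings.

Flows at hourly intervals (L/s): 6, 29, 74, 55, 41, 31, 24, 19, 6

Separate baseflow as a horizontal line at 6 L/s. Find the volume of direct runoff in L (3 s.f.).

Direct-runoff ordinates (Q − Q_b): 0.0, 23.0, 68.0, 49.0, 35.0, 25.0, 18.0, 13.0, 0.0 L/s.
ΣQ_DR = 231.0 L/s.
With Δt = 1 h = 3600 s, V = ΣQ_DR · Δt = 231.0 × 3600 = 8.32 × 10^5 L.

V ≈ 8.32 × 10^5 L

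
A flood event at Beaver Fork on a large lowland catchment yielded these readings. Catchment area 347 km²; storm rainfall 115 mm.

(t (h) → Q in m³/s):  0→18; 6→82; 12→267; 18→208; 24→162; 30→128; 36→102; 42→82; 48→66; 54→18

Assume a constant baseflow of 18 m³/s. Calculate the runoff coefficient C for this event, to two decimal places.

C ≈ 0.52

ΣQ_DR = 953.0 m³/s; V = ΣQ_DR·Δt = 2.058 × 10^7 m³.
Runoff depth d = V / A = 59.32 mm.
C = d / P = 59.32 / 115 = 0.52.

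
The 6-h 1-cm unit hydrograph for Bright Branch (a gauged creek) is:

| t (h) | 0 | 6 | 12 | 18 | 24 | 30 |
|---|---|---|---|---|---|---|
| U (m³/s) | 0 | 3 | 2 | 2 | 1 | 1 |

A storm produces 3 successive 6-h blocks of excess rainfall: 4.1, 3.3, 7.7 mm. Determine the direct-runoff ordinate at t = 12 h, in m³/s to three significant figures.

Q ≈ 1.81 m³/s

By discrete convolution, Q_j = Σ (P_i / 10 mm) · U_{j−i}.
At t = 12 h (j=2): Q = (4.1/10)·2 + (3.3/10)·3 + (7.7/10)·0 = 1.81 m³/s.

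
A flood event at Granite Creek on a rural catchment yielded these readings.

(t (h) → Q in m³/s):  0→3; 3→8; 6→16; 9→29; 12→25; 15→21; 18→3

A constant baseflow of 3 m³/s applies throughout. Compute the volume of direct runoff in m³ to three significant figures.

Direct-runoff ordinates (Q − Q_b): 0.0, 5.0, 13.0, 26.0, 22.0, 18.0, 0.0 m³/s.
ΣQ_DR = 84.00 m³/s.
With Δt = 3 h = 10800 s, V = ΣQ_DR · Δt = 84.00 × 10800 = 9.07 × 10^5 m³.

V ≈ 9.07 × 10^5 m³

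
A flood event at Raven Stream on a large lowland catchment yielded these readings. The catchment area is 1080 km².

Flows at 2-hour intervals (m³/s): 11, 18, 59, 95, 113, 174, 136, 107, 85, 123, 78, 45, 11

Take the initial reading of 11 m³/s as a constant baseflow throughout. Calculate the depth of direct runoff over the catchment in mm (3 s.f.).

d ≈ 6.08 mm

Direct runoff: 0.0, 7.0, 48.0, 84.0, 102.0, 163.0, 125.0, 96.0, 74.0, 112.0, 67.0, 34.0, 0.0 m³/s; ΣQ_DR = 912.0 m³/s.
V = ΣQ_DR · Δt = 912.0 × 7200 s = 6.566 × 10^6 m³.
Over A = 1080 km², depth = V / A = 6.08 mm.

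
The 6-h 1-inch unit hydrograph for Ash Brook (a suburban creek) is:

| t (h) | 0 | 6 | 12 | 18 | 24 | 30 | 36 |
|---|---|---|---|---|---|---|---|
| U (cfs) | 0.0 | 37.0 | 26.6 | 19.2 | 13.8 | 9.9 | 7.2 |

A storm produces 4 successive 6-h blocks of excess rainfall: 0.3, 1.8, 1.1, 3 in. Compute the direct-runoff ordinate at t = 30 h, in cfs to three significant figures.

Q ≈ 129 cfs

By discrete convolution, Q_j = Σ (P_i / 1 in) · U_{j−i}.
At t = 30 h (j=5): Q = (0.3/1)·9.9 + (1.8/1)·13.8 + (1.1/1)·19.2 + (3/1)·26.6 = 129 cfs.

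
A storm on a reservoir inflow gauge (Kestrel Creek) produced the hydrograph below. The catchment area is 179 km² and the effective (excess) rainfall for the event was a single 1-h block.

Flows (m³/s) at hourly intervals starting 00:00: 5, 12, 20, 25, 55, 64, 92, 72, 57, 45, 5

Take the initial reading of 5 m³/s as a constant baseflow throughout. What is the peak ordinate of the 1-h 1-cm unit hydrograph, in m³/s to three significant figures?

Direct runoff: 0.0, 7.0, 15.0, 20.0, 50.0, 59.0, 87.0, 67.0, 52.0, 40.0, 0.0 m³/s; ΣQ_DR = 397.0 m³/s, peak = 87.0 m³/s.
Runoff depth d = ΣQ_DR·Δt / A = 397.0 × 3600 / (179 km²) = 7.984 mm.
The 1-cm UH is the DRH scaled by (10 mm)/d, so U_p = 87.0 × 10/7.984 = 109 m³/s.

U_p ≈ 109 m³/s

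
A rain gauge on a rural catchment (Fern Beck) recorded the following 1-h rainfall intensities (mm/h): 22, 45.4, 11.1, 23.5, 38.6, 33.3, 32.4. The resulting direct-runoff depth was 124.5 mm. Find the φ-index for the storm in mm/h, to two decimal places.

φ ≈ 11.78 mm/h

Only the 6 blocks with intensity above φ contribute runoff: 22, 45.4, 23.5, 38.6, 33.3, 32.4 mm/h.
Σ(I−φ)·Δt = d  ⇒  (22+45.4+23.5+38.6+33.3+32.4 − 6φ)·1 = 124.5
φ = (195.2 − 124.5/1) / 6 = 11.78 mm/h.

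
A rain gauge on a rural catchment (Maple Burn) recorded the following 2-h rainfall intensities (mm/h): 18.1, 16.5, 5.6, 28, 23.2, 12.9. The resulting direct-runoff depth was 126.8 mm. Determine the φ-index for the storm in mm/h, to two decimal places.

Only the 5 blocks with intensity above φ contribute runoff: 18.1, 16.5, 28, 23.2, 12.9 mm/h.
Σ(I−φ)·Δt = d  ⇒  (18.1+16.5+28+23.2+12.9 − 5φ)·2 = 126.8
φ = (98.70 − 126.8/2) / 5 = 7.06 mm/h.

φ ≈ 7.06 mm/h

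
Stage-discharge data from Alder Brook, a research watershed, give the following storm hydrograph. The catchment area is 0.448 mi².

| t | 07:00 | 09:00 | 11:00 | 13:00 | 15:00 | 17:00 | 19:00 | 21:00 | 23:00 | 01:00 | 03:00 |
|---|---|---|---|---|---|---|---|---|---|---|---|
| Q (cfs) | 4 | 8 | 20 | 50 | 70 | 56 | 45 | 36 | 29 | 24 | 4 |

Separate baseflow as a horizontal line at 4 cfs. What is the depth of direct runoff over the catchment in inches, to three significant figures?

d ≈ 2.09 in

Direct runoff: 0.0, 4.0, 16.0, 46.0, 66.0, 52.0, 41.0, 32.0, 25.0, 20.0, 0.0 cfs; ΣQ_DR = 302.0 cfs.
V = ΣQ_DR · Δt = 302.0 × 7200 s = 2.174 × 10^6 ft³.
Over A = 0.448 mi², depth = V / A = 2.09 in.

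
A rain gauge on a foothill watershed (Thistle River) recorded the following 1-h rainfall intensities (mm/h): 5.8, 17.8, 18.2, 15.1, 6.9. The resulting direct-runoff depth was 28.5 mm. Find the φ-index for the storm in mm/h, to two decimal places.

φ ≈ 7.53 mm/h

Only the 3 blocks with intensity above φ contribute runoff: 17.8, 18.2, 15.1 mm/h.
Σ(I−φ)·Δt = d  ⇒  (17.8+18.2+15.1 − 3φ)·1 = 28.5
φ = (51.10 − 28.5/1) / 3 = 7.53 mm/h.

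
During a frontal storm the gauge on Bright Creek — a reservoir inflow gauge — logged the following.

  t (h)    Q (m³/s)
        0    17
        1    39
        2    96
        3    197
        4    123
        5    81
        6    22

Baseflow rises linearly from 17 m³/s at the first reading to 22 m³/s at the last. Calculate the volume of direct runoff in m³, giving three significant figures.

V ≈ 1.58 × 10^6 m³

Direct-runoff ordinates (Q − Q_b): 0.00, 21.17, 77.33, 177.50, 102.67, 59.83, 0.00 m³/s.
ΣQ_DR = 438.5 m³/s.
With Δt = 1 h = 3600 s, V = ΣQ_DR · Δt = 438.5 × 3600 = 1.58 × 10^6 m³.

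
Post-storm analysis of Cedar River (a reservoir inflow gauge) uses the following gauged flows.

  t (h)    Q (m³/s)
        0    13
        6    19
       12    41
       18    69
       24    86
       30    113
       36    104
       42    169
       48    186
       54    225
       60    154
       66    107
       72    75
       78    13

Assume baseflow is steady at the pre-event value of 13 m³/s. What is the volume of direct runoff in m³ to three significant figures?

Direct-runoff ordinates (Q − Q_b): 0.0, 6.0, 28.0, 56.0, 73.0, 100.0, 91.0, 156.0, 173.0, 212.0, 141.0, 94.0, 62.0, 0.0 m³/s.
ΣQ_DR = 1192 m³/s.
With Δt = 6 h = 21600 s, V = ΣQ_DR · Δt = 1192 × 21600 = 2.57 × 10^7 m³.

V ≈ 2.57 × 10^7 m³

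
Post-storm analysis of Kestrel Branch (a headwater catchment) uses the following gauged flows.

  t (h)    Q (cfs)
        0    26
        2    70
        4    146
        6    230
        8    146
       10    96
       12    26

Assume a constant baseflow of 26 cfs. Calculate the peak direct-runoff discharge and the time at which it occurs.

Q_p = 204.0 cfs at t = 6 h

Subtracting baseflow gives direct-runoff ordinates: 0.0, 44.0, 120.0, 204.0, 120.0, 70.0, 0.0 cfs.
The maximum is 204.0 cfs, occurring at the reading for t = 6 h.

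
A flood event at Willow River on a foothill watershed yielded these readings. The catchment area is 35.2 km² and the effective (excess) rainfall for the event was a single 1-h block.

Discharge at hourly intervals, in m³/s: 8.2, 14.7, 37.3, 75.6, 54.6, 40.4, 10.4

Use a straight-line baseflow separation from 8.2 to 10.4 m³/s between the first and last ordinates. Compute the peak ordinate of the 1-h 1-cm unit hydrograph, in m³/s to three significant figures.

U_p ≈ 36.8 m³/s

Direct runoff: 0.00, 6.13, 28.37, 66.30, 44.93, 30.37, 0.00 m³/s; ΣQ_DR = 176.1 m³/s, peak = 66.30 m³/s.
Runoff depth d = ΣQ_DR·Δt / A = 176.1 × 3600 / (35.2 km²) = 18.01 mm.
The 1-cm UH is the DRH scaled by (10 mm)/d, so U_p = 66.30 × 10/18.01 = 36.8 m³/s.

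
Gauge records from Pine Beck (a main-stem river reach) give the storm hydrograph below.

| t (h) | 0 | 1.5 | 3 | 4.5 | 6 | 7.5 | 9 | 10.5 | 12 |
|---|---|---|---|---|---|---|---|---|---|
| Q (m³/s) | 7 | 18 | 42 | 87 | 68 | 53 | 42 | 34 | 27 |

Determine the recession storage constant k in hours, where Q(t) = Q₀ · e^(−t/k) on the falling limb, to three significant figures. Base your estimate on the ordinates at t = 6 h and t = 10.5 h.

k ≈ 6.49 h

On the falling limb, Q drops from 68 to 34 m³/s between t = 6 h and t = 10.5 h (Δt = 4.5 h).
k = −Δt / ln(Q₂/Q₁) = −4.5 / ln(34/68) = 6.49 h.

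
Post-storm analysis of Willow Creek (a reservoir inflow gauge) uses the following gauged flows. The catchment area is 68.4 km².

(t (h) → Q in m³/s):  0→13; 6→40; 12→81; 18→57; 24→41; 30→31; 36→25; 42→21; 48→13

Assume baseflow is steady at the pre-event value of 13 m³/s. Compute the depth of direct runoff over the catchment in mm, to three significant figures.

d ≈ 64.7 mm

Direct runoff: 0.0, 27.0, 68.0, 44.0, 28.0, 18.0, 12.0, 8.0, 0.0 m³/s; ΣQ_DR = 205.0 m³/s.
V = ΣQ_DR · Δt = 205.0 × 21600 s = 4.428 × 10^6 m³.
Over A = 68.4 km², depth = V / A = 64.7 mm.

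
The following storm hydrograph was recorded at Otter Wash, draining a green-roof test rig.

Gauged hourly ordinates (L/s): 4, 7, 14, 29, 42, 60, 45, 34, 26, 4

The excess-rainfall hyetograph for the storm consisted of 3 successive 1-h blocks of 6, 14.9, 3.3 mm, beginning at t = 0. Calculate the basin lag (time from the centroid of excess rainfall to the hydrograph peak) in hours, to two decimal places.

Centroid of excess rainfall: t_c = Σ P_i·t̄_i / ΣP_i = 1.3884 h (block centres at 0.5, 1.5, 2.5 h).
Hydrograph peak occurs at t = 5 h, so basin lag t_L = 5 − 1.3884 = 3.61 h.

t_L ≈ 3.61 h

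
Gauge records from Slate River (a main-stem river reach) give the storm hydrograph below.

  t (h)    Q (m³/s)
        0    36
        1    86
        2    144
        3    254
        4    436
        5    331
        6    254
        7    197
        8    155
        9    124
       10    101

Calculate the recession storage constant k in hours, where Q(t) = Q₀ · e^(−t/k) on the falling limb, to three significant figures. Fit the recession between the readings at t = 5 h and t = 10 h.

On the falling limb, Q drops from 331 to 101 m³/s between t = 5 h and t = 10 h (Δt = 5 h).
k = −Δt / ln(Q₂/Q₁) = −5 / ln(101/331) = 4.21 h.

k ≈ 4.21 h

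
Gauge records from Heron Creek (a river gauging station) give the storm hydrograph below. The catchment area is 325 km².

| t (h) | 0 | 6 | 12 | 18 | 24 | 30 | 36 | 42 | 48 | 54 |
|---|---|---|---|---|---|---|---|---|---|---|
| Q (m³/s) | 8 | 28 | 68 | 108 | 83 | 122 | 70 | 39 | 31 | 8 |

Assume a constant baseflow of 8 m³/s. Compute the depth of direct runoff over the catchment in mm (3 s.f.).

d ≈ 32.2 mm

Direct runoff: 0.0, 20.0, 60.0, 100.0, 75.0, 114.0, 62.0, 31.0, 23.0, 0.0 m³/s; ΣQ_DR = 485.0 m³/s.
V = ΣQ_DR · Δt = 485.0 × 21600 s = 1.048 × 10^7 m³.
Over A = 325 km², depth = V / A = 32.2 mm.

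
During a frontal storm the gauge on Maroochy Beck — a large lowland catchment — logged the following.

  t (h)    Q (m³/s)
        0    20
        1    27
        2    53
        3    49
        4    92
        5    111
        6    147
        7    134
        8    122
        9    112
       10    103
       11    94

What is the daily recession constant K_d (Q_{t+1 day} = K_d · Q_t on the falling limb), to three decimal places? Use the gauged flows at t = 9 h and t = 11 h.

Between t = 9 h and t = 11 h the flow falls from 112 to 94 m³/s over 2×1 h = 2 h.
Per-interval ratio K = (94/112)^(1/2) = 0.9161; K_d = K^(24/1) = 0.122.

K_d ≈ 0.122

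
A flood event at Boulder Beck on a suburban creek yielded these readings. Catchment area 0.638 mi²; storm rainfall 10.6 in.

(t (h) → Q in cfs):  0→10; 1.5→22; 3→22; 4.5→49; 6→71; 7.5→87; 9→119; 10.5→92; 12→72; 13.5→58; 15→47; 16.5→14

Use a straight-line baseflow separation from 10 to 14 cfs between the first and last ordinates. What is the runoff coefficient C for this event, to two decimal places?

C ≈ 0.18

ΣQ_DR = 519.0 cfs; V = ΣQ_DR·Δt = 2.803 × 10^6 ft³.
Runoff depth d = V / A = 1.891 in.
C = d / P = 1.891 / 10.6 = 0.18.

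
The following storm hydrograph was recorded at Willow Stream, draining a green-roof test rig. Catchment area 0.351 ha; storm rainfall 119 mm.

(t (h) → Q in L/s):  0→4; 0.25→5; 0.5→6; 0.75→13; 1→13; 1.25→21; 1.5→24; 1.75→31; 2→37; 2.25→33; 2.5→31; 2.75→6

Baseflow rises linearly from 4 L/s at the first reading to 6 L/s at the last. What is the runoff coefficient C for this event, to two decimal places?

C ≈ 0.35

ΣQ_DR = 164.0 L/s; V = ΣQ_DR·Δt = 1.476 × 10^5 L.
Runoff depth d = V / A = 42.05 mm.
C = d / P = 42.05 / 119 = 0.35.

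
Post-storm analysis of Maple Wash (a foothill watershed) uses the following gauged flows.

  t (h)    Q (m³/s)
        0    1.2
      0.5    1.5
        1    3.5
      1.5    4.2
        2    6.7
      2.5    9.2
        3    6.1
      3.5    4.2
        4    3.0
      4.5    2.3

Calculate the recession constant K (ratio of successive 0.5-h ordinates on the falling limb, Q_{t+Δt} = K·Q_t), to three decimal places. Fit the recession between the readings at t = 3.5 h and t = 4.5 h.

K ≈ 0.740

Using the recession-limb readings at t = 3.5 h and t = 4.5 h: Q falls from 4.2 to 2.3 m³/s over 2 intervals.
K = (Q₂/Q₁)^(1/2) = (2.3/4.2)^(1/2) = 0.740.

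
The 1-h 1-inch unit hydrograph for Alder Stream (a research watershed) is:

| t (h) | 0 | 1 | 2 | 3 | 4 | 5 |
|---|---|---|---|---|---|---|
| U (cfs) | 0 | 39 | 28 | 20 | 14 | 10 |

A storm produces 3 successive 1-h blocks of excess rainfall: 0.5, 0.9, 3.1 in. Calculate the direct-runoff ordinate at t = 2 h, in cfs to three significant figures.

Q ≈ 49.1 cfs

By discrete convolution, Q_j = Σ (P_i / 1 in) · U_{j−i}.
At t = 2 h (j=2): Q = (0.5/1)·28 + (0.9/1)·39 + (3.1/1)·0 = 49.1 cfs.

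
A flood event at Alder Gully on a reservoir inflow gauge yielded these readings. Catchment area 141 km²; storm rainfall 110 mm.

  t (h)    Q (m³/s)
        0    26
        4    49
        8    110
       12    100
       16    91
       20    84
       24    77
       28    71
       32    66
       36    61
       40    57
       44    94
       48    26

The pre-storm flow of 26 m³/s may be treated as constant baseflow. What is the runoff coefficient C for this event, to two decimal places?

ΣQ_DR = 574.0 m³/s; V = ΣQ_DR·Δt = 8.266 × 10^6 m³.
Runoff depth d = V / A = 58.62 mm.
C = d / P = 58.62 / 110 = 0.53.

C ≈ 0.53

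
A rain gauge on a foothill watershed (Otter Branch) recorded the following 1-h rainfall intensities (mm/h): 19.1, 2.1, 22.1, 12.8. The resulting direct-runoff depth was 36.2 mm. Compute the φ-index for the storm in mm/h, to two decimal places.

Only the 3 blocks with intensity above φ contribute runoff: 19.1, 22.1, 12.8 mm/h.
Σ(I−φ)·Δt = d  ⇒  (19.1+22.1+12.8 − 3φ)·1 = 36.2
φ = (54.00 − 36.2/1) / 3 = 5.93 mm/h.

φ ≈ 5.93 mm/h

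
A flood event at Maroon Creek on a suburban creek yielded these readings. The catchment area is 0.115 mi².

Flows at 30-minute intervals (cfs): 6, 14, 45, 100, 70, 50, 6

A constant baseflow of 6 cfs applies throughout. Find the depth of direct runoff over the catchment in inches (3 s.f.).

d ≈ 1.68 in

Direct runoff: 0.0, 8.0, 39.0, 94.0, 64.0, 44.0, 0.0 cfs; ΣQ_DR = 249.0 cfs.
V = ΣQ_DR · Δt = 249.0 × 1800 s = 4.482 × 10^5 ft³.
Over A = 0.115 mi², depth = V / A = 1.68 in.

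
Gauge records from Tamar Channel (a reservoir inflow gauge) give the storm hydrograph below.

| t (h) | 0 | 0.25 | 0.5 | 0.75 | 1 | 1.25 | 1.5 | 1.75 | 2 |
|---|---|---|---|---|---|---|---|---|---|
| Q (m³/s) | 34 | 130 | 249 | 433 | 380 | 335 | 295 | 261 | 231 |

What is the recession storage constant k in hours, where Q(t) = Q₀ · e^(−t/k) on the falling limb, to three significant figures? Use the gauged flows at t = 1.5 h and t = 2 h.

k ≈ 2.04 h

On the falling limb, Q drops from 295 to 231 m³/s between t = 1.5 h and t = 2 h (Δt = 0.5 h).
k = −Δt / ln(Q₂/Q₁) = −0.5 / ln(231/295) = 2.04 h.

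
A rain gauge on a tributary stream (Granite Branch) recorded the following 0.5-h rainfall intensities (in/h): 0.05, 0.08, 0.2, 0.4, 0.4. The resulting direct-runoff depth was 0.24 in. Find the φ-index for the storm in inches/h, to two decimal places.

φ ≈ 0.17 in/h

Only the 3 blocks with intensity above φ contribute runoff: 0.2, 0.4, 0.4 in/h.
Σ(I−φ)·Δt = d  ⇒  (0.2+0.4+0.4 − 3φ)·0.5 = 0.24
φ = (1.000 − 0.24/0.5) / 3 = 0.17 in/h.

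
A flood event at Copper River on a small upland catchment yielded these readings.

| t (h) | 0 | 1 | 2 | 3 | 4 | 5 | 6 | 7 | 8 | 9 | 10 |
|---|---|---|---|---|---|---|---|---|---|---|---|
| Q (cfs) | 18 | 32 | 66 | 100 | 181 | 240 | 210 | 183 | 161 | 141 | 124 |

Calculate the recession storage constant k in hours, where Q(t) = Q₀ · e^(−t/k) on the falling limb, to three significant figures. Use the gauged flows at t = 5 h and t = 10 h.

k ≈ 7.57 h

On the falling limb, Q drops from 240 to 124 cfs between t = 5 h and t = 10 h (Δt = 5 h).
k = −Δt / ln(Q₂/Q₁) = −5 / ln(124/240) = 7.57 h.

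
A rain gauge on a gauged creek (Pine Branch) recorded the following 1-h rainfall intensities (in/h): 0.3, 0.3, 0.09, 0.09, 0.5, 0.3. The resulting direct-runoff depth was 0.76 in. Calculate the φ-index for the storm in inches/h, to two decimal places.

φ ≈ 0.16 in/h

Only the 4 blocks with intensity above φ contribute runoff: 0.3, 0.3, 0.5, 0.3 in/h.
Σ(I−φ)·Δt = d  ⇒  (0.3+0.3+0.5+0.3 − 4φ)·1 = 0.76
φ = (1.400 − 0.76/1) / 4 = 0.16 in/h.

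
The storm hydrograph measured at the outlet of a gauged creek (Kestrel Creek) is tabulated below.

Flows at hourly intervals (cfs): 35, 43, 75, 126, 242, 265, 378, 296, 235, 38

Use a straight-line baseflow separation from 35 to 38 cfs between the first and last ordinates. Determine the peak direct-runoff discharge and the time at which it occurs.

Subtracting baseflow gives direct-runoff ordinates: 0.00, 7.67, 39.33, 90.00, 205.67, 228.33, 341.00, 258.67, 197.33, 0.00 cfs.
The maximum is 341.00 cfs, occurring at the reading for t = 6 h.

Q_p = 341.00 cfs at t = 6 h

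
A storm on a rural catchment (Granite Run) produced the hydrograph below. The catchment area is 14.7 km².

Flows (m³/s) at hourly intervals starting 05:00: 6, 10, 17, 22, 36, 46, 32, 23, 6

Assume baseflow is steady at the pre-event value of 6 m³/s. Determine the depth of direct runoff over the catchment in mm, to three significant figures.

Direct runoff: 0.0, 4.0, 11.0, 16.0, 30.0, 40.0, 26.0, 17.0, 0.0 m³/s; ΣQ_DR = 144.0 m³/s.
V = ΣQ_DR · Δt = 144.0 × 3600 s = 5.184 × 10^5 m³.
Over A = 14.7 km², depth = V / A = 35.3 mm.

d ≈ 35.3 mm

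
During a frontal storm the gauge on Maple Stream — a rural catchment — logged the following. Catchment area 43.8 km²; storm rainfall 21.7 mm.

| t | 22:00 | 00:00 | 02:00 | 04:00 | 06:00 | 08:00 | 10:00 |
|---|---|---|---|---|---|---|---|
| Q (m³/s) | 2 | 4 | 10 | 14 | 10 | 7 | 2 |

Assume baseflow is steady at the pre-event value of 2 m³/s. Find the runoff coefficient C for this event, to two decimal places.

ΣQ_DR = 35.00 m³/s; V = ΣQ_DR·Δt = 2.520 × 10^5 m³.
Runoff depth d = V / A = 5.753 mm.
C = d / P = 5.753 / 21.7 = 0.27.

C ≈ 0.27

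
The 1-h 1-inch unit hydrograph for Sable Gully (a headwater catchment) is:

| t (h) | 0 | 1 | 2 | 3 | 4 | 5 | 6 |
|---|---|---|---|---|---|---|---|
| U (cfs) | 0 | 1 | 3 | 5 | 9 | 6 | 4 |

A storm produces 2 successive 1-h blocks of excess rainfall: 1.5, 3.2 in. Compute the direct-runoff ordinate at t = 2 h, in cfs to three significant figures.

By discrete convolution, Q_j = Σ (P_i / 1 in) · U_{j−i}.
At t = 2 h (j=2): Q = (1.5/1)·3 + (3.2/1)·1 = 7.70 cfs.

Q ≈ 7.70 cfs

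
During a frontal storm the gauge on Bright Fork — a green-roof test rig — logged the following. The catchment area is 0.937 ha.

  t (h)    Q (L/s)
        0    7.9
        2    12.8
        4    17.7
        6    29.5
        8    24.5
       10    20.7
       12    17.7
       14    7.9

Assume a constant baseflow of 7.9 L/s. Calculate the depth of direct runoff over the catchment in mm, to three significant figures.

d ≈ 58.0 mm

Direct runoff: 0.0, 4.9, 9.8, 21.6, 16.6, 12.8, 9.8, 0.0 L/s; ΣQ_DR = 75.50 L/s.
V = ΣQ_DR · Δt = 75.50 × 7200 s = 5.436 × 10^5 L.
Over A = 0.937 ha, depth = V / A = 58.0 mm.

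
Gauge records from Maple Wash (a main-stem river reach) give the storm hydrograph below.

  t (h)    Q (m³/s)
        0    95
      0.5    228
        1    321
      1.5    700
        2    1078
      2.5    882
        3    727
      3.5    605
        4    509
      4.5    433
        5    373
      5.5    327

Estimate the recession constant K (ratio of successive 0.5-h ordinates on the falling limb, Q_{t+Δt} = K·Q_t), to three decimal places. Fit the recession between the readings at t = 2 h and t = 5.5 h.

K ≈ 0.843

Using the recession-limb readings at t = 2 h and t = 5.5 h: Q falls from 1078 to 327 m³/s over 7 intervals.
K = (Q₂/Q₁)^(1/7) = (327/1078)^(1/7) = 0.843.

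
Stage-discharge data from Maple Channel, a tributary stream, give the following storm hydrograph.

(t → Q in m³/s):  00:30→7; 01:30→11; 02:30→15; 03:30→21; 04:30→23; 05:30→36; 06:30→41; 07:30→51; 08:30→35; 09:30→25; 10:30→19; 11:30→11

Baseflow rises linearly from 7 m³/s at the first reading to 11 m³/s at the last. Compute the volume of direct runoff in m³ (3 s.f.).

V ≈ 6.73 × 10^5 m³

Direct-runoff ordinates (Q − Q_b): 0.00, 3.64, 7.27, 12.91, 14.55, 27.18, 31.82, 41.45, 25.09, 14.73, 8.36, 0.00 m³/s.
ΣQ_DR = 187.0 m³/s.
With Δt = 1 h = 3600 s, V = ΣQ_DR · Δt = 187.0 × 3600 = 6.73 × 10^5 m³.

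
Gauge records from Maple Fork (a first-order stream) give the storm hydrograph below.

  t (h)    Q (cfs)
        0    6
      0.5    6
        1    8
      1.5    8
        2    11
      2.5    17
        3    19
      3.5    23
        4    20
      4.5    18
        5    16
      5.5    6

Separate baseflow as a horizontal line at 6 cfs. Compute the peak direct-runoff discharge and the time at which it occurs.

Q_p = 17.0 cfs at t = 3.5 h

Subtracting baseflow gives direct-runoff ordinates: 0.0, 0.0, 2.0, 2.0, 5.0, 11.0, 13.0, 17.0, 14.0, 12.0, 10.0, 0.0 cfs.
The maximum is 17.0 cfs, occurring at the reading for t = 3.5 h.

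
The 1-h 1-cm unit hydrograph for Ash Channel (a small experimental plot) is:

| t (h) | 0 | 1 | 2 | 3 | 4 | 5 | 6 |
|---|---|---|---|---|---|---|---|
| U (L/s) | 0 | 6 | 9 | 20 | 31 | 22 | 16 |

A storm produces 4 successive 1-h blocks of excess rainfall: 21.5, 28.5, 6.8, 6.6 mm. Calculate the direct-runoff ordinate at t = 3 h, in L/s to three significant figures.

Q ≈ 72.7 L/s

By discrete convolution, Q_j = Σ (P_i / 10 mm) · U_{j−i}.
At t = 3 h (j=3): Q = (21.5/10)·20 + (28.5/10)·9 + (6.8/10)·6 + (6.6/10)·0 = 72.7 L/s.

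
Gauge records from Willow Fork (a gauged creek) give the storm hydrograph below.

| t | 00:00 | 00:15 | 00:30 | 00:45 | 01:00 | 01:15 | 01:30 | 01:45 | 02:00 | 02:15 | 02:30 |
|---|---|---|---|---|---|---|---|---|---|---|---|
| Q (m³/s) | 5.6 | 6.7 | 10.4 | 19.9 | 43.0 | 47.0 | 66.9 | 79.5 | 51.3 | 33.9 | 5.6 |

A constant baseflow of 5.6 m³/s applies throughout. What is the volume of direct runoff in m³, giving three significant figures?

Direct-runoff ordinates (Q − Q_b): 0.0, 1.1, 4.8, 14.3, 37.4, 41.4, 61.3, 73.9, 45.7, 28.3, 0.0 m³/s.
ΣQ_DR = 308.2 m³/s.
With Δt = 0.25 h = 900 s, V = ΣQ_DR · Δt = 308.2 × 900 = 2.77 × 10^5 m³.

V ≈ 2.77 × 10^5 m³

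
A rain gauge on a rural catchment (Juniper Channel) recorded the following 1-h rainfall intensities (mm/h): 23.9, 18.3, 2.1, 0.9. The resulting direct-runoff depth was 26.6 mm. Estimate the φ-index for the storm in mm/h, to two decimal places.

φ ≈ 7.80 mm/h

Only the 2 blocks with intensity above φ contribute runoff: 23.9, 18.3 mm/h.
Σ(I−φ)·Δt = d  ⇒  (23.9+18.3 − 2φ)·1 = 26.6
φ = (42.20 − 26.6/1) / 2 = 7.80 mm/h.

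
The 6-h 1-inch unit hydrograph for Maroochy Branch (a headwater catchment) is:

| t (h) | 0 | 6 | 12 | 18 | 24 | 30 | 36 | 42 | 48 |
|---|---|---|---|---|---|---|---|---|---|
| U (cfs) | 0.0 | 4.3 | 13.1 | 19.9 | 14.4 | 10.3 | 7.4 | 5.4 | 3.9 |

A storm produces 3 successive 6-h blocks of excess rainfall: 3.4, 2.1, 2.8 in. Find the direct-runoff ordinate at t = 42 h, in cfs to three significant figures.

By discrete convolution, Q_j = Σ (P_i / 1 in) · U_{j−i}.
At t = 42 h (j=7): Q = (3.4/1)·5.4 + (2.1/1)·7.4 + (2.8/1)·10.3 = 62.7 cfs.

Q ≈ 62.7 cfs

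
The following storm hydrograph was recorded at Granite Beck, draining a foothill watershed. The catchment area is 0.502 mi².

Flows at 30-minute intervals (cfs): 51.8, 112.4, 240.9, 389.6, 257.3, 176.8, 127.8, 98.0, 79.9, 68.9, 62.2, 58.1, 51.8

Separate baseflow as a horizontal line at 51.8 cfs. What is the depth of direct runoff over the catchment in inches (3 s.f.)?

d ≈ 1.70 in

Direct runoff: 0.0, 60.6, 189.1, 337.8, 205.5, 125.0, 76.0, 46.2, 28.1, 17.1, 10.4, 6.3, 0.0 cfs; ΣQ_DR = 1102 cfs.
V = ΣQ_DR · Δt = 1102 × 1800 s = 1.984 × 10^6 ft³.
Over A = 0.502 mi², depth = V / A = 1.70 in.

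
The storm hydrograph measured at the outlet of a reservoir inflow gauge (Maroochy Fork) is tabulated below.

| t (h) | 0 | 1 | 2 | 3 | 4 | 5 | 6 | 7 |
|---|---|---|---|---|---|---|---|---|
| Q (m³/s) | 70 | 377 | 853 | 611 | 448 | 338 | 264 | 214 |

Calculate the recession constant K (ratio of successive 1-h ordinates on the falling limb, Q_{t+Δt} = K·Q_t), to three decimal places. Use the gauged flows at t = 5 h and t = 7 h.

Using the recession-limb readings at t = 5 h and t = 7 h: Q falls from 338 to 214 m³/s over 2 intervals.
K = (Q₂/Q₁)^(1/2) = (214/338)^(1/2) = 0.796.

K ≈ 0.796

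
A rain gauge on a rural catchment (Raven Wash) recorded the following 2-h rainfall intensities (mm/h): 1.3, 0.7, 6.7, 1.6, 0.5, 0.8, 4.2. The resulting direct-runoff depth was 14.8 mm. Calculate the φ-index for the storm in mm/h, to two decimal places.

Only the 2 blocks with intensity above φ contribute runoff: 6.7, 4.2 mm/h.
Σ(I−φ)·Δt = d  ⇒  (6.7+4.2 − 2φ)·2 = 14.8
φ = (10.90 − 14.8/2) / 2 = 1.75 mm/h.

φ ≈ 1.75 mm/h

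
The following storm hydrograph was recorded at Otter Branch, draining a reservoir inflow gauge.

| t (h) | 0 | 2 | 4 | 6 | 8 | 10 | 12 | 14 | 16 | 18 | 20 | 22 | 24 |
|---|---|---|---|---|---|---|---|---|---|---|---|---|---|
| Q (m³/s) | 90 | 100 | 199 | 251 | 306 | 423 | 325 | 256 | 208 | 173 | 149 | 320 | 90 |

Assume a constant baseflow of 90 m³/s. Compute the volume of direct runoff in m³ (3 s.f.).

Direct-runoff ordinates (Q − Q_b): 0.0, 10.0, 109.0, 161.0, 216.0, 333.0, 235.0, 166.0, 118.0, 83.0, 59.0, 230.0, 0.0 m³/s.
ΣQ_DR = 1720 m³/s.
With Δt = 2 h = 7200 s, V = ΣQ_DR · Δt = 1720 × 7200 = 1.24 × 10^7 m³.

V ≈ 1.24 × 10^7 m³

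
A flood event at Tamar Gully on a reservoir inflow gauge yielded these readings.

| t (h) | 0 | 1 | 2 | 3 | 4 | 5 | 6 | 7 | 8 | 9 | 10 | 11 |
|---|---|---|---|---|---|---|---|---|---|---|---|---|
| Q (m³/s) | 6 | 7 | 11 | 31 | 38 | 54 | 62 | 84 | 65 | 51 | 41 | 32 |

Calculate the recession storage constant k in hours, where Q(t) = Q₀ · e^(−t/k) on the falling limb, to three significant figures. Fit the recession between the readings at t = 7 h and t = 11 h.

k ≈ 4.14 h

On the falling limb, Q drops from 84 to 32 m³/s between t = 7 h and t = 11 h (Δt = 4 h).
k = −Δt / ln(Q₂/Q₁) = −4 / ln(32/84) = 4.14 h.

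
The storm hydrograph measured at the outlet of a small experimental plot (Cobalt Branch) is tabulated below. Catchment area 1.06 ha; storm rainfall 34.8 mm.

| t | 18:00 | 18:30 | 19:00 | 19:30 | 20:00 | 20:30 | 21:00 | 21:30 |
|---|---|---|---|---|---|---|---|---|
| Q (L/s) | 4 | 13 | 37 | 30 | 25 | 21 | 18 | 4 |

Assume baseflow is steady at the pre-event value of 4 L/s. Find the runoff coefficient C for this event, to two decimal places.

C ≈ 0.59

ΣQ_DR = 120.0 L/s; V = ΣQ_DR·Δt = 2.160 × 10^5 L.
Runoff depth d = V / A = 20.38 mm.
C = d / P = 20.38 / 34.8 = 0.59.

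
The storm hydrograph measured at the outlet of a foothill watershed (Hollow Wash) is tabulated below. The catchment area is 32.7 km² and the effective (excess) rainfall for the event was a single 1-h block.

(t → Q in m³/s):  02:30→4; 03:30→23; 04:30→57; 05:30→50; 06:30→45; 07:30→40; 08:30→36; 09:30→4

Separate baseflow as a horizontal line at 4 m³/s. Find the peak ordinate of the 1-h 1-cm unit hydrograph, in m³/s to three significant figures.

U_p ≈ 21.2 m³/s

Direct runoff: 0.0, 19.0, 53.0, 46.0, 41.0, 36.0, 32.0, 0.0 m³/s; ΣQ_DR = 227.0 m³/s, peak = 53.0 m³/s.
Runoff depth d = ΣQ_DR·Δt / A = 227.0 × 3600 / (32.7 km²) = 24.99 mm.
The 1-cm UH is the DRH scaled by (10 mm)/d, so U_p = 53.0 × 10/24.99 = 21.2 m³/s.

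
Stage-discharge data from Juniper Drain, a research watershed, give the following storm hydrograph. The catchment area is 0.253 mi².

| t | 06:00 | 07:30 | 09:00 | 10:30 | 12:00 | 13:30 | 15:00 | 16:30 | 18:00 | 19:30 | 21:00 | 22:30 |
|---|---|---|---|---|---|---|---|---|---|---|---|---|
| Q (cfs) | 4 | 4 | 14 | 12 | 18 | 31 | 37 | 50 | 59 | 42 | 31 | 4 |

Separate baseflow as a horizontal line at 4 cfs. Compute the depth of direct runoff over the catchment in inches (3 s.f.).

Direct runoff: 0.0, 0.0, 10.0, 8.0, 14.0, 27.0, 33.0, 46.0, 55.0, 38.0, 27.0, 0.0 cfs; ΣQ_DR = 258.0 cfs.
V = ΣQ_DR · Δt = 258.0 × 5400 s = 1.393 × 10^6 ft³.
Over A = 0.253 mi², depth = V / A = 2.37 in.

d ≈ 2.37 in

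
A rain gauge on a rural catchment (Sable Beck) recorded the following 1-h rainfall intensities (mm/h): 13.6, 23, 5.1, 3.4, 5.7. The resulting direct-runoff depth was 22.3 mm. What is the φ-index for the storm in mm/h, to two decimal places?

Only the 2 blocks with intensity above φ contribute runoff: 13.6, 23 mm/h.
Σ(I−φ)·Δt = d  ⇒  (13.6+23 − 2φ)·1 = 22.3
φ = (36.60 − 22.3/1) / 2 = 7.15 mm/h.

φ ≈ 7.15 mm/h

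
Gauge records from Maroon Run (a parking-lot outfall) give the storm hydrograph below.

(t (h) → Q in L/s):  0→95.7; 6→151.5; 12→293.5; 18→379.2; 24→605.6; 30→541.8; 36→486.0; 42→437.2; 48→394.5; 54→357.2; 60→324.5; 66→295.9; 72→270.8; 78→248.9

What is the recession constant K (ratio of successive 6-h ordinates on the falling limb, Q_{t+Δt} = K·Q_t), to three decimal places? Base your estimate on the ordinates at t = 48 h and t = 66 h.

Using the recession-limb readings at t = 48 h and t = 66 h: Q falls from 394.5 to 295.9 L/s over 3 intervals.
K = (Q₂/Q₁)^(1/3) = (295.9/394.5)^(1/3) = 0.909.

K ≈ 0.909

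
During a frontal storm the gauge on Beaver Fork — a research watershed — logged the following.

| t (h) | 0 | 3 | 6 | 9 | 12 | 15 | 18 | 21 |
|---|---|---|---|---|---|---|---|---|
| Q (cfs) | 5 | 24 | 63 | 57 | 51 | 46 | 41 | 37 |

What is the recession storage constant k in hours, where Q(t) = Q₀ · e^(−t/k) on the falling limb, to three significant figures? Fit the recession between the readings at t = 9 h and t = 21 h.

k ≈ 27.8 h

On the falling limb, Q drops from 57 to 37 cfs between t = 9 h and t = 21 h (Δt = 12 h).
k = −Δt / ln(Q₂/Q₁) = −12 / ln(37/57) = 27.8 h.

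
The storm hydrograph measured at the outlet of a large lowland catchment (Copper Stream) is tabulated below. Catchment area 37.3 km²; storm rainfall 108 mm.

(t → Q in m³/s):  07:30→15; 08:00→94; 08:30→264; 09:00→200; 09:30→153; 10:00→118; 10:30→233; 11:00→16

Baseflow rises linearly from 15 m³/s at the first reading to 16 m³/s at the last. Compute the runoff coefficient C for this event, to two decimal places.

C ≈ 0.43

ΣQ_DR = 969.0 m³/s; V = ΣQ_DR·Δt = 1.744 × 10^6 m³.
Runoff depth d = V / A = 46.76 mm.
C = d / P = 46.76 / 108 = 0.43.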